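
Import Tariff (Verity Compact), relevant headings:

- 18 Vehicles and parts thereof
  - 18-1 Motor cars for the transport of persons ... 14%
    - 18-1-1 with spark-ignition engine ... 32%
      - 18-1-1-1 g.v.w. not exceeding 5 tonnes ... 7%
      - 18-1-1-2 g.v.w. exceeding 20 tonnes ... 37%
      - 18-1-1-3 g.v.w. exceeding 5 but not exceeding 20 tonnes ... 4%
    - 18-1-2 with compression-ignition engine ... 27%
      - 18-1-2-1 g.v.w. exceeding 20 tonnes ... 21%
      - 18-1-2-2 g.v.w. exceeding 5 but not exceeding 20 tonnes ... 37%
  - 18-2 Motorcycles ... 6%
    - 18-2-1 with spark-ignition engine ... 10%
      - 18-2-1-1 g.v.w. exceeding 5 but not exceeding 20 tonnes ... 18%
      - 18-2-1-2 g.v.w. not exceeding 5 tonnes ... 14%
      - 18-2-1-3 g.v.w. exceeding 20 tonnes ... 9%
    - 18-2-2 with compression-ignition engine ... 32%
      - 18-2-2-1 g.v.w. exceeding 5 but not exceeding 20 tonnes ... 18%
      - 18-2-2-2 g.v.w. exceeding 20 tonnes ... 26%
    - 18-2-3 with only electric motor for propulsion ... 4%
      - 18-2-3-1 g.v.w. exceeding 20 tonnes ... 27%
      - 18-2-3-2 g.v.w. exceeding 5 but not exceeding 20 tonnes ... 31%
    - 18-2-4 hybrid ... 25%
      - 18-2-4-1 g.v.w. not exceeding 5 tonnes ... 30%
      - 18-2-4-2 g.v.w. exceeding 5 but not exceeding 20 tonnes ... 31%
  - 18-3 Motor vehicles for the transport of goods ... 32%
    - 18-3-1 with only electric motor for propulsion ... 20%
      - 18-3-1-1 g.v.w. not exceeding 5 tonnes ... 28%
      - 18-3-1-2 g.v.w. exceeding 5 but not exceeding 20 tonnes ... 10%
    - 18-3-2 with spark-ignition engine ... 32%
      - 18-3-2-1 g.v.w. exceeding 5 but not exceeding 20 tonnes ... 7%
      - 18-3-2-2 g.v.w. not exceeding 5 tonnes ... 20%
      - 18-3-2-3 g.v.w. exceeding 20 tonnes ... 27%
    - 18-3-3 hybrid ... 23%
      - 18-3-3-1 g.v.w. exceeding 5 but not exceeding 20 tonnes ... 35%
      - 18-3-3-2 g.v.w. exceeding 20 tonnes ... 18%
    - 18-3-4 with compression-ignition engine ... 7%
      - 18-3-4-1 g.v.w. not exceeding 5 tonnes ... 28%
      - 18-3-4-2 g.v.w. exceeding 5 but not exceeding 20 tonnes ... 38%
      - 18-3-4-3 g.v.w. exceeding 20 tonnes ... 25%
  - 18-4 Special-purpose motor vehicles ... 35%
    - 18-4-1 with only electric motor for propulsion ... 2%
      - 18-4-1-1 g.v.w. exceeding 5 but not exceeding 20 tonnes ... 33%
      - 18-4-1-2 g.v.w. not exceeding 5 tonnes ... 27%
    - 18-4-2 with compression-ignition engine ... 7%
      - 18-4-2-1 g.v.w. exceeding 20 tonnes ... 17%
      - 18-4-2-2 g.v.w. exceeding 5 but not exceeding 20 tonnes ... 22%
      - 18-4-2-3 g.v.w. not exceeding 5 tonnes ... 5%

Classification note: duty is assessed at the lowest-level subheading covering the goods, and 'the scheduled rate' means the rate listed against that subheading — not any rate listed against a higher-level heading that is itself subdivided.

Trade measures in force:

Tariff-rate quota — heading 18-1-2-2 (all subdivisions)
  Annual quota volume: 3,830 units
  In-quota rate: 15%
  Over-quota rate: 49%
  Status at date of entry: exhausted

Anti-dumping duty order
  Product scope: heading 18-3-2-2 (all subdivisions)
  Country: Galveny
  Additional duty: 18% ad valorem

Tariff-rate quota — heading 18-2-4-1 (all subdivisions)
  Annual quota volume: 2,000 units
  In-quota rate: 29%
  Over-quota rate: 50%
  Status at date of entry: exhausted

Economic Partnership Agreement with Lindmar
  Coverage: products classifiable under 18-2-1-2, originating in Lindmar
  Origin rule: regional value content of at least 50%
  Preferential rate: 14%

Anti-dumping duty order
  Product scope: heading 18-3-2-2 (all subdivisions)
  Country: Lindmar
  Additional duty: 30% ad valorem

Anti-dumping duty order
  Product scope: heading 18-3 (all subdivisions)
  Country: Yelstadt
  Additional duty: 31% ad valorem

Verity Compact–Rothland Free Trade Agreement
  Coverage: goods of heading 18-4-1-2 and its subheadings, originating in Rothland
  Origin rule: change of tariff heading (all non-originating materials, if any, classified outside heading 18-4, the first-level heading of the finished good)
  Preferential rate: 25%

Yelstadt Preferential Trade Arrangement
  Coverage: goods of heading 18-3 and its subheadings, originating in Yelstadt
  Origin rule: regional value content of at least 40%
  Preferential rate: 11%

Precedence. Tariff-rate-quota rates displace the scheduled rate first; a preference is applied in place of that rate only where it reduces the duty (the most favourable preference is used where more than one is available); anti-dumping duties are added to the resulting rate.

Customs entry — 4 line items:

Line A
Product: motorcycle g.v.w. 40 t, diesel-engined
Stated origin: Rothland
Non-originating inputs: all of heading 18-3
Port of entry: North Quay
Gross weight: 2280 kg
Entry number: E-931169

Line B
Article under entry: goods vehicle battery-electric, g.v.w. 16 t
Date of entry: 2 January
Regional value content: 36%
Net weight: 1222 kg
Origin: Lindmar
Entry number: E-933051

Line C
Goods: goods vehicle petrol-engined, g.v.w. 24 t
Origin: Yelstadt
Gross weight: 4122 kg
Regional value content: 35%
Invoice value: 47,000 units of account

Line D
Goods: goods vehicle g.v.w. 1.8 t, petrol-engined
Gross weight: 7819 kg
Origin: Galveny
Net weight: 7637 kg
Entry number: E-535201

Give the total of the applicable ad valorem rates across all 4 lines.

Line A: motorcycle → 18-2; diesel-engined → 18-2-2; g.v.w. 40 t → 18-2-2-2. Scheduled 26%. Rothland agreement on 18-4-1-2: 18-2-2-2 not covered. → 26%.
Line B: goods vehicle → 18-3; battery-electric → 18-3-1; g.v.w. 16 t → 18-3-1-2. Scheduled 10%. Lindmar agreement on 18-2-1-2: 18-3-1-2 not covered. → 10%.
Line C: goods vehicle → 18-3; petrol-engined → 18-3-2; g.v.w. 24 t → 18-3-2-3. Scheduled 27%. Yelstadt agreement on 18-3: RVC < 40%; anti-dumping (Yelstadt, 18-3): +31%; total 27% + 31% = 58%. → 58%.
Line D: goods vehicle → 18-3; petrol-engined → 18-3-2; g.v.w. 1.8 t → 18-3-2-2. Scheduled 20%. anti-dumping (Galveny, 18-3-2-2): +18%; total 20% + 18% = 38%. → 38%.
Sum: 26% + 10% + 58% + 38% = 132%.

132%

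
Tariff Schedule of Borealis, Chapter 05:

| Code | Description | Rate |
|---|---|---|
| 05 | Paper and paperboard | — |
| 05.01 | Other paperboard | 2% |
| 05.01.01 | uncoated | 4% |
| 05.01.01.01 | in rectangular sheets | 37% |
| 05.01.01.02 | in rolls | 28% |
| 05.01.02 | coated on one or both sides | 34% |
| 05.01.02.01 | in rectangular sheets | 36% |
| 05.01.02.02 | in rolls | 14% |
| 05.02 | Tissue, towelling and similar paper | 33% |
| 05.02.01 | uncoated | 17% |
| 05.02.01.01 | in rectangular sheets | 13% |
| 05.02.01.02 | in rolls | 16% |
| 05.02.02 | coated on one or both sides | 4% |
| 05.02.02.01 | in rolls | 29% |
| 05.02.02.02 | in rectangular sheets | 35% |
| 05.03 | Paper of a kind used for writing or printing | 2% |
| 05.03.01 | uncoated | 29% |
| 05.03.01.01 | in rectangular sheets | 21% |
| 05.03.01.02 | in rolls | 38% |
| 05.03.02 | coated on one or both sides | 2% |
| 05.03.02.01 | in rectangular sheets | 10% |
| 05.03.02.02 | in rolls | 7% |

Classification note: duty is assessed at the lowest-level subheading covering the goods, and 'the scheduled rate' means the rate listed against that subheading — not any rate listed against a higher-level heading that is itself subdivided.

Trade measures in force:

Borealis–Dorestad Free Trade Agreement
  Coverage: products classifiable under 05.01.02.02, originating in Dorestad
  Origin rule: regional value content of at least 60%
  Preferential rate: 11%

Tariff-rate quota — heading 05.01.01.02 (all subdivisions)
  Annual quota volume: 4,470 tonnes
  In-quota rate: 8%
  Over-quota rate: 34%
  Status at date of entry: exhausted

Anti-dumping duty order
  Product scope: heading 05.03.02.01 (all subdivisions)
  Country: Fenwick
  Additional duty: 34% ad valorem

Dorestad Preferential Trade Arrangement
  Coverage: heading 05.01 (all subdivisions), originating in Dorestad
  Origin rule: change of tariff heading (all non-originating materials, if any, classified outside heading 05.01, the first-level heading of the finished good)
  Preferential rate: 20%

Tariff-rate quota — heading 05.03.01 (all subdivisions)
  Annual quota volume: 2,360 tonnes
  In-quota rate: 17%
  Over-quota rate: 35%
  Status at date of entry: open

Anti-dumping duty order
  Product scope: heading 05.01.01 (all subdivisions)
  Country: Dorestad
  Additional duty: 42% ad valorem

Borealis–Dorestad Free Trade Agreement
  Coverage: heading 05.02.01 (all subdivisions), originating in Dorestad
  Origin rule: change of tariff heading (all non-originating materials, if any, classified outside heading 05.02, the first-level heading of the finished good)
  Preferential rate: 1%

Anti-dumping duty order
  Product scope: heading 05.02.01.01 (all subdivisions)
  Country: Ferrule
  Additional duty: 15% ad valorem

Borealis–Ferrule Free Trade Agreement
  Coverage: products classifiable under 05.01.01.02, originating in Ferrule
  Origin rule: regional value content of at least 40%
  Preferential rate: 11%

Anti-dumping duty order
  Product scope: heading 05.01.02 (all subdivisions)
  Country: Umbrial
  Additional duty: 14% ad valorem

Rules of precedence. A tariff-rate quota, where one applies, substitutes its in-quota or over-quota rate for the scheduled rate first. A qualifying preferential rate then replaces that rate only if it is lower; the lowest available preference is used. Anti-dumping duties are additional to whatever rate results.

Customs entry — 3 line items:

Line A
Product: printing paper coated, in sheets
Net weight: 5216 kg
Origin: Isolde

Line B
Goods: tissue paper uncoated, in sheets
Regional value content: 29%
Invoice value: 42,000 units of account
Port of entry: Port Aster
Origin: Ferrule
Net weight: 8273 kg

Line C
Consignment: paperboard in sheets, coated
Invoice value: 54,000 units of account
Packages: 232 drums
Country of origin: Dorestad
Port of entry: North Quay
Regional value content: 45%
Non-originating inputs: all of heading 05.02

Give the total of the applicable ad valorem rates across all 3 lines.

Line A: printing paper → 05.03; coated → 05.03.02; in sheets → 05.03.02.01. Scheduled 10%. No special measure applies. → 10%.
Line B: tissue paper → 05.02; uncoated → 05.02.01; in sheets → 05.02.01.01. Scheduled 13%. Ferrule agreement on 05.01.01.02: 05.02.01.01 not covered; anti-dumping (Ferrule, 05.02.01.01): +15%; total 13% + 15% = 28%. → 28%.
Line C: paperboard → 05.01; coated → 05.01.02; in sheets → 05.01.02.01. Scheduled 36%. Dorestad agreement on 05.01.02.02: 05.01.02.01 not covered; Dorestad agreement on 05.01: CTH met → 20% available; Dorestad agreement on 05.02.01: 05.01.02.01 not covered; preferential 20%. → 20%.
Sum: 10% + 28% + 20% = 58%.

58%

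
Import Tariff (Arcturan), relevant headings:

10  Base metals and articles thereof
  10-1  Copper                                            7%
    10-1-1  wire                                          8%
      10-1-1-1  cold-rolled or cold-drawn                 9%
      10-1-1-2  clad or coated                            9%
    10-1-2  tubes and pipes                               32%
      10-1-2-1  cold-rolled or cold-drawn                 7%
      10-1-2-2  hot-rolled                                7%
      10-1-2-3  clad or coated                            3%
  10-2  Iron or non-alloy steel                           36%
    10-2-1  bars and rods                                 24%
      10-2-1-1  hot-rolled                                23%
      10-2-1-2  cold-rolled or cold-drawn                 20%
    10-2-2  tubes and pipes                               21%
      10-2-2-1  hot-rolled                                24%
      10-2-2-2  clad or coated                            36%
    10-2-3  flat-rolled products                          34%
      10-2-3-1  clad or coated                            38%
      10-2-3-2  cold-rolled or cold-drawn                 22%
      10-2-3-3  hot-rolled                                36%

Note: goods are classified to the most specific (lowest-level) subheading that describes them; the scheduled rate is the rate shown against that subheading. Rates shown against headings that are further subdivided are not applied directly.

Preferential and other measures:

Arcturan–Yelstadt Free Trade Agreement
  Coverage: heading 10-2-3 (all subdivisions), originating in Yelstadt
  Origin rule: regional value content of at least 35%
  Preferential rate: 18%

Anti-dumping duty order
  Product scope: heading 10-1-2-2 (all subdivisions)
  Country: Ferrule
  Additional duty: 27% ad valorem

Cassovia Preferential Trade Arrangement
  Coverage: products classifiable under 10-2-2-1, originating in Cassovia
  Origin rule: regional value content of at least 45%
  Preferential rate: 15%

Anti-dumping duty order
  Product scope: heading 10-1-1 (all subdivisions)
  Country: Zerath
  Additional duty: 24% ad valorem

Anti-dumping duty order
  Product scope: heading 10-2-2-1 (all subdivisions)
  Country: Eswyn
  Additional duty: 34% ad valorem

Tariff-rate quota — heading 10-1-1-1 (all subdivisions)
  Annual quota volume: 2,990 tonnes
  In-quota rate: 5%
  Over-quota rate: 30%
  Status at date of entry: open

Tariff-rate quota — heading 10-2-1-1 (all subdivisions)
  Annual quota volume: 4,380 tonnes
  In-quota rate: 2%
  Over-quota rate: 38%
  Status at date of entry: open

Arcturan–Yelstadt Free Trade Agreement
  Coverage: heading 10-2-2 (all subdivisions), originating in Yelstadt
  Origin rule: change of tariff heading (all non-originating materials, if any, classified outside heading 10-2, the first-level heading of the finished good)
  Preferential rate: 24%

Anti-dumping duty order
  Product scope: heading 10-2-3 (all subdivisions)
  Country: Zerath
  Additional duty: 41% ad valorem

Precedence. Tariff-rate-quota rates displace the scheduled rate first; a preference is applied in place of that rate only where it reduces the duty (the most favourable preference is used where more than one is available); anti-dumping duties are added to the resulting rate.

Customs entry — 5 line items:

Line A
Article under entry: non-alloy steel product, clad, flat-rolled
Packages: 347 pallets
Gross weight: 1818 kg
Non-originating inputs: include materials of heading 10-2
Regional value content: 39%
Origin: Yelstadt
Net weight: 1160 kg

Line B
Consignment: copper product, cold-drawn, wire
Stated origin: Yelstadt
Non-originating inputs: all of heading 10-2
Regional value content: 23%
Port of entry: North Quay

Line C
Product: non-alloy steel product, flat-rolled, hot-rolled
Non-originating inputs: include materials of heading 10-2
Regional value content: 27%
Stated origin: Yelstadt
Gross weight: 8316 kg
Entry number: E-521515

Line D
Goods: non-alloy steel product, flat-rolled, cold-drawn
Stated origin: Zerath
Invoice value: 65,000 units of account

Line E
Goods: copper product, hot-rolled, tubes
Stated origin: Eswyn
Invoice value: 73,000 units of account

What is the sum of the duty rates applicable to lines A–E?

Line A: non-alloy steel → 10-2; flat-rolled → 10-2-3; clad → 10-2-3-1. Scheduled 38%. Yelstadt agreement on 10-2-3: RVC ≥ 35% → 18% available; Yelstadt agreement on 10-2-2: 10-2-3-1 not covered; preferential 18%. → 18%.
Line B: copper → 10-1; wire → 10-1-1; cold-drawn → 10-1-1-1. Scheduled 9%. quota on 10-1-1-1 open → in-quota 5%; Yelstadt agreement on 10-2-3: 10-1-1-1 not covered; Yelstadt agreement on 10-2-2: 10-1-1-1 not covered. → 5%.
Line C: non-alloy steel → 10-2; flat-rolled → 10-2-3; hot-rolled → 10-2-3-3. Scheduled 36%. Yelstadt agreement on 10-2-3: RVC < 35%; Yelstadt agreement on 10-2-2: 10-2-3-3 not covered. → 36%.
Line D: non-alloy steel → 10-2; flat-rolled → 10-2-3; cold-drawn → 10-2-3-2. Scheduled 22%. anti-dumping (Zerath, 10-2-3): +41%; total 22% + 41% = 63%. → 63%.
Line E: copper → 10-1; tubes → 10-1-2; hot-rolled → 10-1-2-2. Scheduled 7%. No special measure applies. → 7%.
Sum: 18% + 5% + 36% + 63% + 7% = 129%.

129%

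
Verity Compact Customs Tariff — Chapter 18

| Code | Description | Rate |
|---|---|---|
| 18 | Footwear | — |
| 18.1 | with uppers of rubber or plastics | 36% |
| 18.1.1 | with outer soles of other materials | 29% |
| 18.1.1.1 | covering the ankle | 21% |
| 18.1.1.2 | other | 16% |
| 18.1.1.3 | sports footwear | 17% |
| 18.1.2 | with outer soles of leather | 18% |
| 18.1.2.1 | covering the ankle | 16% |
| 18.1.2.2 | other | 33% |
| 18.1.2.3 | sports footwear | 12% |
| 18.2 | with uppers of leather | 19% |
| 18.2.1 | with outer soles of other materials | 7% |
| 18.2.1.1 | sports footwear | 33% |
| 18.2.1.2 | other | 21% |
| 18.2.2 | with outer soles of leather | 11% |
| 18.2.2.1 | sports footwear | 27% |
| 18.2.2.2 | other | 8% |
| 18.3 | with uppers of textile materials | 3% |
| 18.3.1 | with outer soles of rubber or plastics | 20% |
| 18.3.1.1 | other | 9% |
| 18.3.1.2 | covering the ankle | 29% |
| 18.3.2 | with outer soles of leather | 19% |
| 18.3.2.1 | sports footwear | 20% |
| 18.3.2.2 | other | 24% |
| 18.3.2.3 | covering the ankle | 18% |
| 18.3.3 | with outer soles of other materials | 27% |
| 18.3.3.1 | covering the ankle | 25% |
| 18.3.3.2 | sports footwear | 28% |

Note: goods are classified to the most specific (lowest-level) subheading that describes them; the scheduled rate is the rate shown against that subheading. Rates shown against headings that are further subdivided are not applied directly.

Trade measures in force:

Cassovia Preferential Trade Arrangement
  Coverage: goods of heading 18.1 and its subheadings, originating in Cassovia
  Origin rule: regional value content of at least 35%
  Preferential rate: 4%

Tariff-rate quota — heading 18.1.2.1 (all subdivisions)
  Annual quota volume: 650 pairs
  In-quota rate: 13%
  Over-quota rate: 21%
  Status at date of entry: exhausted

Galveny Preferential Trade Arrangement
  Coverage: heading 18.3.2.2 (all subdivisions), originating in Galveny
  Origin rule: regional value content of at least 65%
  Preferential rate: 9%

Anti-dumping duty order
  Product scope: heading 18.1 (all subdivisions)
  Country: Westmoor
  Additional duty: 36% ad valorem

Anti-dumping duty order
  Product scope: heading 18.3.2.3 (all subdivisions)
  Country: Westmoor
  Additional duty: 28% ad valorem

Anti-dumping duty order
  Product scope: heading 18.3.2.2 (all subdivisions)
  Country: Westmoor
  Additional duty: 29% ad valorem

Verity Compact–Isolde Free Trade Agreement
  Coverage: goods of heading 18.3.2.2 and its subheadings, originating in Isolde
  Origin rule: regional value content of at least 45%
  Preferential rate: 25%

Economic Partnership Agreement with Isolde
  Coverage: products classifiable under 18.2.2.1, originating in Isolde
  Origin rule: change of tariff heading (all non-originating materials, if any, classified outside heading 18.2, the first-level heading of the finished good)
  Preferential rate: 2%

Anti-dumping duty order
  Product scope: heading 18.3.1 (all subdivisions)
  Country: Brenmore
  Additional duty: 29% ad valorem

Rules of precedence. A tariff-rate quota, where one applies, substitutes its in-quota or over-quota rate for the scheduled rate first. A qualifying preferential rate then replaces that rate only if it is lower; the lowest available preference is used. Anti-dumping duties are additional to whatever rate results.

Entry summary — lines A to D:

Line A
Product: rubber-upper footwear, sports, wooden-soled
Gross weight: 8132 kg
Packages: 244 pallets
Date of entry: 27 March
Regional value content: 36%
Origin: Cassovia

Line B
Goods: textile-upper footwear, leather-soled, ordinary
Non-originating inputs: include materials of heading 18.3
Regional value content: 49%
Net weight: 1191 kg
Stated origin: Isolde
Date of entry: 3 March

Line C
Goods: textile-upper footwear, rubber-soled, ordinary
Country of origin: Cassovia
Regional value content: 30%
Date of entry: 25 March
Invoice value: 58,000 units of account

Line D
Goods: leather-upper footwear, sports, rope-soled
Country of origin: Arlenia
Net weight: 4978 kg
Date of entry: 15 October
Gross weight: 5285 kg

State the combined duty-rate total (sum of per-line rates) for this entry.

70%

Line A: rubber-upper → 18.1; wooden-soled → 18.1.1; sports → 18.1.1.3. Scheduled 17%. Cassovia agreement on 18.1: RVC ≥ 35% → 4% available; preferential 4%. → 4%.
Line B: textile-upper → 18.3; leather-soled → 18.3.2; ordinary → 18.3.2.2. Scheduled 24%. Isolde agreement on 18.3.2.2: RVC ≥ 45% → 25% available; Isolde agreement on 18.2.2.1: 18.3.2.2 not covered; preference 25% not lower than 24% → no reduction. → 24%.
Line C: textile-upper → 18.3; rubber-soled → 18.3.1; ordinary → 18.3.1.1. Scheduled 9%. Cassovia agreement on 18.1: 18.3.1.1 not covered. → 9%.
Line D: leather-upper → 18.2; rope-soled → 18.2.1; sports → 18.2.1.1. Scheduled 33%. No special measure applies. → 33%.
Sum: 4% + 24% + 9% + 33% = 70%.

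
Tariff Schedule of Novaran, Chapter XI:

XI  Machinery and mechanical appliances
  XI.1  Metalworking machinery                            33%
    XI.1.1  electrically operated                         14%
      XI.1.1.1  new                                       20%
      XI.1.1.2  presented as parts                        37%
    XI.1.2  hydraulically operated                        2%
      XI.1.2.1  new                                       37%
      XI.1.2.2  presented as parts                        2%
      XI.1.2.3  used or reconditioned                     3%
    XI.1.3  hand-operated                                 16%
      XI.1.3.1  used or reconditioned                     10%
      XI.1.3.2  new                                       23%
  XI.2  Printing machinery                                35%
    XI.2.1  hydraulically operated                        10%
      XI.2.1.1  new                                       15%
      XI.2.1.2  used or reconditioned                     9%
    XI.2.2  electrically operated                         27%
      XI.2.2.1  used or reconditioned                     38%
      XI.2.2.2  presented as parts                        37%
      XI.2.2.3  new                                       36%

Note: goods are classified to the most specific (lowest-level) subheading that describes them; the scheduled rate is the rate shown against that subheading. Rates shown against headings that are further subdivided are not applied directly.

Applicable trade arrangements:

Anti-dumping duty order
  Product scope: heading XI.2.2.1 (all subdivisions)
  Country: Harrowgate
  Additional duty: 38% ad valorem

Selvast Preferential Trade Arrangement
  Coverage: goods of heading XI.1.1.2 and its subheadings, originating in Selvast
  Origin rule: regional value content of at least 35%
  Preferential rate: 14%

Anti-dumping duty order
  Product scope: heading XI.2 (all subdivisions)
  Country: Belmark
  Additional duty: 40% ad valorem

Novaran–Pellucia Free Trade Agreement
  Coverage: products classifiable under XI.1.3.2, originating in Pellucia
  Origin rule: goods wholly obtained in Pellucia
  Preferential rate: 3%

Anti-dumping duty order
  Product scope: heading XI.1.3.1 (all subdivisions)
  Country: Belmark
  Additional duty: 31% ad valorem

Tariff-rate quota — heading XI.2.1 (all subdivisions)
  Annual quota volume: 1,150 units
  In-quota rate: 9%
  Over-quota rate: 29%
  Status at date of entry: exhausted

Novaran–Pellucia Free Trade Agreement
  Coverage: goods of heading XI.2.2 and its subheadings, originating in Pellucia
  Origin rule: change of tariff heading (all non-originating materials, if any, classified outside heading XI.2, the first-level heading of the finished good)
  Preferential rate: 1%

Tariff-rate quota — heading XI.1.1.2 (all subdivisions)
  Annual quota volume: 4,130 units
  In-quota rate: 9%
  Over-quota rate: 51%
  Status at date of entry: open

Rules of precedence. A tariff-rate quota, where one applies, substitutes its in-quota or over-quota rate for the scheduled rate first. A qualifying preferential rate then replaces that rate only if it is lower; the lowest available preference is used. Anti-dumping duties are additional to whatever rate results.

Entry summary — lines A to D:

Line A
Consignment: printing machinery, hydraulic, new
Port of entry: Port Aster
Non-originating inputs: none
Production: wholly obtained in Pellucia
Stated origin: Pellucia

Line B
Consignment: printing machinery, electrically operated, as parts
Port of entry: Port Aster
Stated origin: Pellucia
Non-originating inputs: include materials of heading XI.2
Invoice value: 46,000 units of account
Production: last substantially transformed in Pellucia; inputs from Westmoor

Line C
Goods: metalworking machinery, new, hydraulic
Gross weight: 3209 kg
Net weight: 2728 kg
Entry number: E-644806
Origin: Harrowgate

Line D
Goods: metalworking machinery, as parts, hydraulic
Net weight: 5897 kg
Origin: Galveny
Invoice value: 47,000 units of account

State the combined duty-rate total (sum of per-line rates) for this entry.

105%

Line A: printing → XI.2; hydraulic → XI.2.1; new → XI.2.1.1. Scheduled 15%. quota on XI.2.1 exhausted → over-quota 29%; Pellucia agreement on XI.1.3.2: XI.2.1.1 not covered; Pellucia agreement on XI.2.2: XI.2.1.1 not covered. → 29%.
Line B: printing → XI.2; electrically operated → XI.2.2; as parts → XI.2.2.2. Scheduled 37%. Pellucia agreement on XI.1.3.2: XI.2.2.2 not covered; Pellucia agreement on XI.2.2: CTH not met. → 37%.
Line C: metalworking → XI.1; hydraulic → XI.1.2; new → XI.1.2.1. Scheduled 37%. No special measure applies. → 37%.
Line D: metalworking → XI.1; hydraulic → XI.1.2; as parts → XI.1.2.2. Scheduled 2%. No special measure applies. → 2%.
Sum: 29% + 37% + 37% + 2% = 105%.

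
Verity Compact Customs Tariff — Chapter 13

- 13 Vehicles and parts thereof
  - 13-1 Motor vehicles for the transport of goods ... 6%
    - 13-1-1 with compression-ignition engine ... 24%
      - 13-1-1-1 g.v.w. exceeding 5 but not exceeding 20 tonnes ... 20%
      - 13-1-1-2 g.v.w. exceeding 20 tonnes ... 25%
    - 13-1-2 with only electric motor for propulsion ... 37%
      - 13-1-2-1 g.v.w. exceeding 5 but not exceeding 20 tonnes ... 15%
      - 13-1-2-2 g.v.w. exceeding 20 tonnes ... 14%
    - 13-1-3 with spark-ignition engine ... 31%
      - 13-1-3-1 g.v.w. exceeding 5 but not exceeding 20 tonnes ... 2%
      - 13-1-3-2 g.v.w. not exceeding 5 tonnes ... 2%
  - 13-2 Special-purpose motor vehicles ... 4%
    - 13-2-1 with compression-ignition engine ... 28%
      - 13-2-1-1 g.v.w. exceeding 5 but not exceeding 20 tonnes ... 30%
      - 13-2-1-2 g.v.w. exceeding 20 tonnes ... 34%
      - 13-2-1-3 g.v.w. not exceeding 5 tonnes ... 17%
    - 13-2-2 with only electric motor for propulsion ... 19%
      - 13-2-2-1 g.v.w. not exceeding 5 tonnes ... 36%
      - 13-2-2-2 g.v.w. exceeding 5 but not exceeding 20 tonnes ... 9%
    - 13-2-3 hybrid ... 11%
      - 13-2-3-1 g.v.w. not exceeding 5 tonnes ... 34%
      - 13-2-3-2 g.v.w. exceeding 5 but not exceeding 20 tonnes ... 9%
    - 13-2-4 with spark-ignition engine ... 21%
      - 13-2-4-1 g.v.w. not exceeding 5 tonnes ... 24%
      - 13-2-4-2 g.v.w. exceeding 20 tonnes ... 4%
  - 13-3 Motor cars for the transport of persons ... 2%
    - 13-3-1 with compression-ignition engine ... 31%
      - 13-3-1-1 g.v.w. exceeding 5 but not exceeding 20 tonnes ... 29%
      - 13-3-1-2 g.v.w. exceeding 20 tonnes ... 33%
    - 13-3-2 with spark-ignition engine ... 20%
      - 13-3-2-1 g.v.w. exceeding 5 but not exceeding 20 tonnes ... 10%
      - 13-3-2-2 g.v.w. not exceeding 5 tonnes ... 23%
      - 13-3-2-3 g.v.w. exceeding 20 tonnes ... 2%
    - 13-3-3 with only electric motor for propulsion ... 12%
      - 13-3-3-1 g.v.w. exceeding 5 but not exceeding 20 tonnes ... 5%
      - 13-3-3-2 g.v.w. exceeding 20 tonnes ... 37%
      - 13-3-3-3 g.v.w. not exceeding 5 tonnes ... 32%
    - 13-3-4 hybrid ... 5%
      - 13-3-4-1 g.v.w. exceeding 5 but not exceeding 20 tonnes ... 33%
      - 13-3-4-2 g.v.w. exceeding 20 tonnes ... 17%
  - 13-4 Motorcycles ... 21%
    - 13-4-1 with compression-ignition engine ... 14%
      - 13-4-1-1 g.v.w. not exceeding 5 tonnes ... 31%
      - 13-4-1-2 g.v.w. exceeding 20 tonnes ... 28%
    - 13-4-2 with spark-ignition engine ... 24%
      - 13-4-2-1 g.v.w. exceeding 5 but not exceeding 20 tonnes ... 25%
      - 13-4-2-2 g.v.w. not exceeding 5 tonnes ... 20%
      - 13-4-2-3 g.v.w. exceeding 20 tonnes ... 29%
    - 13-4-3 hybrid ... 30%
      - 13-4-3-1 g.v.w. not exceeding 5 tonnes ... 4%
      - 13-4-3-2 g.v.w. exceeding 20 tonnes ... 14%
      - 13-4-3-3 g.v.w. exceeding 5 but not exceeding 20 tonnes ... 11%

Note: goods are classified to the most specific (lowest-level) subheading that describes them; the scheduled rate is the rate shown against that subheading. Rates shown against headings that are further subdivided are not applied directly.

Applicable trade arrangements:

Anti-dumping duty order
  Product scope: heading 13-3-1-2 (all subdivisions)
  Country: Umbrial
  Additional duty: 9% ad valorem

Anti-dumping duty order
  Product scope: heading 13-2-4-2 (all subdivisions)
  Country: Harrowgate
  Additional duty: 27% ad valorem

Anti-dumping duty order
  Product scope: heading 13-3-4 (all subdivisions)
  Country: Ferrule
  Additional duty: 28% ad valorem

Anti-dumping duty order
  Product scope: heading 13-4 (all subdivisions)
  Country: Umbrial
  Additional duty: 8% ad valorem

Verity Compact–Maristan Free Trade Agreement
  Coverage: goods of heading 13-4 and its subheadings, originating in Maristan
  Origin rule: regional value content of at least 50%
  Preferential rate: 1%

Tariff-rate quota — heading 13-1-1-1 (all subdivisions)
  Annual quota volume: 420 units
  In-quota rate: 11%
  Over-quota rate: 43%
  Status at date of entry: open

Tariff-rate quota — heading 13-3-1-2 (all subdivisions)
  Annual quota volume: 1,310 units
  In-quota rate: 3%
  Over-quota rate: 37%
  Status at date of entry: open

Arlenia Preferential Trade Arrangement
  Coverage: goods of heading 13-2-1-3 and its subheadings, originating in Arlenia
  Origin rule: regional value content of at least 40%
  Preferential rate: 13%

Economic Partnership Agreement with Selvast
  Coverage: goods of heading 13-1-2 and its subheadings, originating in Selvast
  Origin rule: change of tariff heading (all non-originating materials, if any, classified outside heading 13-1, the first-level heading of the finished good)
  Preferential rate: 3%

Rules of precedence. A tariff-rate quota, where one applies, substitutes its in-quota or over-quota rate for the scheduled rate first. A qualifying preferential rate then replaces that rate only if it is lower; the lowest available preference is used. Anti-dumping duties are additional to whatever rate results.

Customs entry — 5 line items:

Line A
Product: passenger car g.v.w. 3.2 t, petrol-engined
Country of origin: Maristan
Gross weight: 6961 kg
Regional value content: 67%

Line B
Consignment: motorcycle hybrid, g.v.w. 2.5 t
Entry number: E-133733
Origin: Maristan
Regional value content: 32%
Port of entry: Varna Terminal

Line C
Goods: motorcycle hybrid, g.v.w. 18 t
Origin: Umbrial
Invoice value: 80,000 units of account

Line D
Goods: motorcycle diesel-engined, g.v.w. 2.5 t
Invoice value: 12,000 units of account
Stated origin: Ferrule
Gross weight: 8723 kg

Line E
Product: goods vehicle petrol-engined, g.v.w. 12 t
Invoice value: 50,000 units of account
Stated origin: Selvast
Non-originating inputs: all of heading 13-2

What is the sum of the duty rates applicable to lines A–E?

79%

Line A: passenger car → 13-3; petrol-engined → 13-3-2; g.v.w. 3.2 t → 13-3-2-2. Scheduled 23%. Maristan agreement on 13-4: 13-3-2-2 not covered. → 23%.
Line B: motorcycle → 13-4; hybrid → 13-4-3; g.v.w. 2.5 t → 13-4-3-1. Scheduled 4%. Maristan agreement on 13-4: RVC < 50%. → 4%.
Line C: motorcycle → 13-4; hybrid → 13-4-3; g.v.w. 18 t → 13-4-3-3. Scheduled 11%. anti-dumping (Umbrial, 13-4): +8%; total 11% + 8% = 19%. → 19%.
Line D: motorcycle → 13-4; diesel-engined → 13-4-1; g.v.w. 2.5 t → 13-4-1-1. Scheduled 31%. No special measure applies. → 31%.
Line E: goods vehicle → 13-1; petrol-engined → 13-1-3; g.v.w. 12 t → 13-1-3-1. Scheduled 2%. Selvast agreement on 13-1-2: 13-1-3-1 not covered. → 2%.
Sum: 23% + 4% + 19% + 31% + 2% = 79%.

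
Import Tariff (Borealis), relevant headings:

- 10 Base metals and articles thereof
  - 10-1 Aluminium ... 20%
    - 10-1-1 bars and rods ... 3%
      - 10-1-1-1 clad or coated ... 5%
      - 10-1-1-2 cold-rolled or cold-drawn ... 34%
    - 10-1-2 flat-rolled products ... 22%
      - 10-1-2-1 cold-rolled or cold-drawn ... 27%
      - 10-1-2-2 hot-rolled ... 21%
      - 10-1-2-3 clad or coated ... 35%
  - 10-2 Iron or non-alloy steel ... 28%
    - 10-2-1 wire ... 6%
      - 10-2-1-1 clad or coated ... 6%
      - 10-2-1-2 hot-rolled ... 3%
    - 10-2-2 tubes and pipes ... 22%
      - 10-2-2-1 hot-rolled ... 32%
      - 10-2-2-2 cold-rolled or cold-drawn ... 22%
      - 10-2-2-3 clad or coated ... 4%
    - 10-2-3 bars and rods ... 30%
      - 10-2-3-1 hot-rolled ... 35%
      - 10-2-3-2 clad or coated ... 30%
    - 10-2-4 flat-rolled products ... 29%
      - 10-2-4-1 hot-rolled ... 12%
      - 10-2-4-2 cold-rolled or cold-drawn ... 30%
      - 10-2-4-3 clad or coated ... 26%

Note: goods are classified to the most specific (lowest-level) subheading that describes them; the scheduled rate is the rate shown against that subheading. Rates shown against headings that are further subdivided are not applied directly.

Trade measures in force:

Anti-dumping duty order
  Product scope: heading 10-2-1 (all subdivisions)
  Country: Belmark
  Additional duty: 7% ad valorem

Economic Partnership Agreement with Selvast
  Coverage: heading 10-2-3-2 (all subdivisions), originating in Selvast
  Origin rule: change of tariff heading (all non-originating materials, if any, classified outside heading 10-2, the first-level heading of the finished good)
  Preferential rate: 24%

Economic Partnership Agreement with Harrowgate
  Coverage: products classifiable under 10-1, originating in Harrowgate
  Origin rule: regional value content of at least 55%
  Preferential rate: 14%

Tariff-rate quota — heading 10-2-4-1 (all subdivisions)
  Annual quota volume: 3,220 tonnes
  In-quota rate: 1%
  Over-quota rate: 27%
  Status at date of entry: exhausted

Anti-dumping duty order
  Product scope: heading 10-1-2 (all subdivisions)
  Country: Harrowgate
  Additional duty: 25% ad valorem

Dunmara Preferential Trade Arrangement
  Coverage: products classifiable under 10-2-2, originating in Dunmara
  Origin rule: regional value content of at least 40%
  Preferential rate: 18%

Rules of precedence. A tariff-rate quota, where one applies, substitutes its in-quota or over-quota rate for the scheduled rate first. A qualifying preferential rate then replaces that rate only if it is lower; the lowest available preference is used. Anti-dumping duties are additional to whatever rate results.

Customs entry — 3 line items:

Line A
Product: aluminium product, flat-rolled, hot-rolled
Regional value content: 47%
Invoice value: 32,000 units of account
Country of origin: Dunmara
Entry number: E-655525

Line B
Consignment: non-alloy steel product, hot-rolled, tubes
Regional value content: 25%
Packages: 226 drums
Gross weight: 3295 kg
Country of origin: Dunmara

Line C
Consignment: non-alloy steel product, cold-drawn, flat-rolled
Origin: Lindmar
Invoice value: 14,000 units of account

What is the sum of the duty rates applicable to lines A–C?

Line A: aluminium → 10-1; flat-rolled → 10-1-2; hot-rolled → 10-1-2-2. Scheduled 21%. Dunmara agreement on 10-2-2: 10-1-2-2 not covered. → 21%.
Line B: non-alloy steel → 10-2; tubes → 10-2-2; hot-rolled → 10-2-2-1. Scheduled 32%. Dunmara agreement on 10-2-2: RVC < 40%. → 32%.
Line C: non-alloy steel → 10-2; flat-rolled → 10-2-4; cold-drawn → 10-2-4-2. Scheduled 30%. No special measure applies. → 30%.
Sum: 21% + 32% + 30% = 83%.

83%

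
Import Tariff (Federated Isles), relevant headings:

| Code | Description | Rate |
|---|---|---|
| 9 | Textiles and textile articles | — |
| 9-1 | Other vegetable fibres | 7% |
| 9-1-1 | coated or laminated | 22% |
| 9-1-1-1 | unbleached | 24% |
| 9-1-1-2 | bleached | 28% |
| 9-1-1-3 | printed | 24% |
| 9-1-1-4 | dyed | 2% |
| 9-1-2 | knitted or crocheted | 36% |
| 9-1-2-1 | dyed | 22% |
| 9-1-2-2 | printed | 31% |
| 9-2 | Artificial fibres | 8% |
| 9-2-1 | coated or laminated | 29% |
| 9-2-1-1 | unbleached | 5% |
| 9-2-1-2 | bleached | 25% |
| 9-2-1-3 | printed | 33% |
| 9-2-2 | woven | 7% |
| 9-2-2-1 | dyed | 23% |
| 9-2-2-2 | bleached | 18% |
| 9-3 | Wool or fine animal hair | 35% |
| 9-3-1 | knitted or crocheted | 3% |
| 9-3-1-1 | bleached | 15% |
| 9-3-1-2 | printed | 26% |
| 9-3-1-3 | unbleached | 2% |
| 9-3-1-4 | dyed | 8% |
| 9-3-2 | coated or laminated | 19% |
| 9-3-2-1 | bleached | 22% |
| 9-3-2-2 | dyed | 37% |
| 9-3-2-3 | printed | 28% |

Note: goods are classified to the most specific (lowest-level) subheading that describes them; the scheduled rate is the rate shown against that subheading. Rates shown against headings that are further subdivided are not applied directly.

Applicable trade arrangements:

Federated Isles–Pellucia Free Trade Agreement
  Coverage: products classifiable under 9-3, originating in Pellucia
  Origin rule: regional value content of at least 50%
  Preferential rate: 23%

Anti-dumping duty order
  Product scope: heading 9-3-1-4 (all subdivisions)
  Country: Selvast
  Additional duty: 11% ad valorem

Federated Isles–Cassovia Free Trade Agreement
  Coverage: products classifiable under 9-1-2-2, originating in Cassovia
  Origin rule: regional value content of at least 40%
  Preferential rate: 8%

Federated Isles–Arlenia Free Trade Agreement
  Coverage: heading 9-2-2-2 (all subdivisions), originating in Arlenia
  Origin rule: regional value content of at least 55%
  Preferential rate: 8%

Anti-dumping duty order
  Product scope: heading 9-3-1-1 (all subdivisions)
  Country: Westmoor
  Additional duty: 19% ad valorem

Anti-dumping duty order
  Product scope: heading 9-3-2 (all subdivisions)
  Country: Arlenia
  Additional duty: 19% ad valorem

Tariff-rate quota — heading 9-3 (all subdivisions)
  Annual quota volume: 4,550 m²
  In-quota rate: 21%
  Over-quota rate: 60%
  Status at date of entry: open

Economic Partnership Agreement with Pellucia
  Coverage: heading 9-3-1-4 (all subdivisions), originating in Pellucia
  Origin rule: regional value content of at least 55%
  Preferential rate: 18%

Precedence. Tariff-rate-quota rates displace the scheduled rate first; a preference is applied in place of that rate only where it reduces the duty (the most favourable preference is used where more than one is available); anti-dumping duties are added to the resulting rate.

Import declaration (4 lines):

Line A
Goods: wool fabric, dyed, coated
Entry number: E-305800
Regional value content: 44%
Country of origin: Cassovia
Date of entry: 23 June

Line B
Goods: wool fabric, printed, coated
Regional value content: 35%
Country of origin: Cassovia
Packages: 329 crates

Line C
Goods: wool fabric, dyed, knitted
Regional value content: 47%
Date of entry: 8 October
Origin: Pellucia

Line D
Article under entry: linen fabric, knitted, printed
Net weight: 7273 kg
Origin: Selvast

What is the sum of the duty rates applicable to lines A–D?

94%

Line A: wool → 9-3; coated → 9-3-2; dyed → 9-3-2-2. Scheduled 37%. quota on 9-3 open → in-quota 21%; Cassovia agreement on 9-1-2-2: 9-3-2-2 not covered. → 21%.
Line B: wool → 9-3; coated → 9-3-2; printed → 9-3-2-3. Scheduled 28%. quota on 9-3 open → in-quota 21%; Cassovia agreement on 9-1-2-2: 9-3-2-3 not covered. → 21%.
Line C: wool → 9-3; knitted → 9-3-1; dyed → 9-3-1-4. Scheduled 8%. quota on 9-3 open → in-quota 21%; Pellucia agreement on 9-3: RVC < 50%; Pellucia agreement on 9-3-1-4: RVC < 55%. → 21%.
Line D: linen → 9-1; knitted → 9-1-2; printed → 9-1-2-2. Scheduled 31%. No special measure applies. → 31%.
Sum: 21% + 21% + 21% + 31% = 94%.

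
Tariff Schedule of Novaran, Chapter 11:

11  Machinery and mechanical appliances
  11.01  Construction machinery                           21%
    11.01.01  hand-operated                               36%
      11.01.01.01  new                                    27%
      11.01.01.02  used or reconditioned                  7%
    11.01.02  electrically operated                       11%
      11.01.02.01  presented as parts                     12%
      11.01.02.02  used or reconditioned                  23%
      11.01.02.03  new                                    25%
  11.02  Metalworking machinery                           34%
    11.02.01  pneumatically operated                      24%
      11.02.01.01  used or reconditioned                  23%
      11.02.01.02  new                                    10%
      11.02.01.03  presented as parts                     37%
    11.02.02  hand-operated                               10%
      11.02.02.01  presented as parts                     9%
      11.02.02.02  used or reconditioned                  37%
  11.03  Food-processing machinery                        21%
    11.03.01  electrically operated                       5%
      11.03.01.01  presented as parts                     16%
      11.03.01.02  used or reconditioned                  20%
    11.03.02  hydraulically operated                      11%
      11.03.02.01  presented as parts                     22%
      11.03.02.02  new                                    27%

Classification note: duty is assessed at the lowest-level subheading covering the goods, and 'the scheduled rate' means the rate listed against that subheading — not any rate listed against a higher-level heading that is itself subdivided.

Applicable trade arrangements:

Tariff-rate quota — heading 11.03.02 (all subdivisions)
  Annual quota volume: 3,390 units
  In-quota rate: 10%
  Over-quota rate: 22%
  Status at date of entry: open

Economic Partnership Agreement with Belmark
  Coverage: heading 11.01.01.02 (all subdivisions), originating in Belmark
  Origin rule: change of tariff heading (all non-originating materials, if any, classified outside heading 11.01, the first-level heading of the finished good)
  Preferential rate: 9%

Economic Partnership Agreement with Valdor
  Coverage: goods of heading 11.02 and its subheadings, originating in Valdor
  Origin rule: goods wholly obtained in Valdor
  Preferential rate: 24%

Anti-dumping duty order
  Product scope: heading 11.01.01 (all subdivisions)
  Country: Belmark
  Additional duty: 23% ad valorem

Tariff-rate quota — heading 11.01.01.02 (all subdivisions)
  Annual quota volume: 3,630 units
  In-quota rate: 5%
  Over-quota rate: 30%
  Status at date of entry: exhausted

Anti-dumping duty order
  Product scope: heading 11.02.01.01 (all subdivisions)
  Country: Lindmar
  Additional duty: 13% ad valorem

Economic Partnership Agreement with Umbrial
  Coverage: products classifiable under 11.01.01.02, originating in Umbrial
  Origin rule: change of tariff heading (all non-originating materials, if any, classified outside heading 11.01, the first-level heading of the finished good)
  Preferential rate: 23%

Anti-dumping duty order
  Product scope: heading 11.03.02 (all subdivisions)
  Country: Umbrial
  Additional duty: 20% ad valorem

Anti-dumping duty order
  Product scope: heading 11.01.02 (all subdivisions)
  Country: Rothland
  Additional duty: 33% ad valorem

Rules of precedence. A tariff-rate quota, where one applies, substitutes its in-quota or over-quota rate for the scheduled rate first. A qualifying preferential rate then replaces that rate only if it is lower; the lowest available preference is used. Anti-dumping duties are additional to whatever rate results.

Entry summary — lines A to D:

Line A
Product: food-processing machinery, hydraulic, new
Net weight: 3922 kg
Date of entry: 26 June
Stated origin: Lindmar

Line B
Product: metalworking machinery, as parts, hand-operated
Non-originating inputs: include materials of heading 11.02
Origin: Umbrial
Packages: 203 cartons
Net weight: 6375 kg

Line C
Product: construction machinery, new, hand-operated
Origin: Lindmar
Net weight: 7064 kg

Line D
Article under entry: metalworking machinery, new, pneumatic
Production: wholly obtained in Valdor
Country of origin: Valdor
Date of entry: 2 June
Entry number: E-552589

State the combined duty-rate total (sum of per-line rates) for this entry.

Line A: food-processing → 11.03; hydraulic → 11.03.02; new → 11.03.02.02. Scheduled 27%. quota on 11.03.02 open → in-quota 10%. → 10%.
Line B: metalworking → 11.02; hand-operated → 11.02.02; as parts → 11.02.02.01. Scheduled 9%. Umbrial agreement on 11.01.01.02: 11.02.02.01 not covered. → 9%.
Line C: construction → 11.01; hand-operated → 11.01.01; new → 11.01.01.01. Scheduled 27%. No special measure applies. → 27%.
Line D: metalworking → 11.02; pneumatic → 11.02.01; new → 11.02.01.02. Scheduled 10%. Valdor agreement on 11.02: wholly obtained → 24% available; preference 24% not lower than 10% → no reduction. → 10%.
Sum: 10% + 9% + 27% + 10% = 56%.

56%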